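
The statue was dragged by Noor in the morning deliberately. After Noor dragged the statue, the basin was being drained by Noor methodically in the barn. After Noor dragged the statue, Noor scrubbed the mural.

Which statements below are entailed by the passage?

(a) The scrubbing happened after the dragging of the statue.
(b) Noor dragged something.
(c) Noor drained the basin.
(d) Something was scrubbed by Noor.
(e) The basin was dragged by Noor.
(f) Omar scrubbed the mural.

(a), (b), (d)

(a) Entailed — the narrative places the dragging before the scrubbing.
(b) Entailed — every conjunct here is already in the original dragging event.
(c) Not entailed — 'was draining' is progressive on an accomplishment; it does not entail the completed 'drained'.
(d) Entailed — the original entails any weakening of itself; this just generalizes the patient.
(e) Not entailed — Noor dragged the statue, not the basin; the basin belongs to the draining event.
(f) Not entailed — the passage has Noor scrubbing the mural, not Omar.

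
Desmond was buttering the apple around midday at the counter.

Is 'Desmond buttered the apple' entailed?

'was buttering' is progressive; for an accomplishment like 'butter the apple', it doesn't entail completion.

no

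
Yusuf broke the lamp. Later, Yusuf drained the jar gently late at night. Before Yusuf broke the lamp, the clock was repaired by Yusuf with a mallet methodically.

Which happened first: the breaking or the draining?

The connectives place the breaking before the draining.

the breaking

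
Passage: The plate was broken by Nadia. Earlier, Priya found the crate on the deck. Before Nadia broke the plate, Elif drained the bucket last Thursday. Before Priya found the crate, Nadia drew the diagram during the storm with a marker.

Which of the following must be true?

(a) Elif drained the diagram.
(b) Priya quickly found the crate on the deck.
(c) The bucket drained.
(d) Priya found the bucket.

(a) Not entailed — Elif drained the bucket, not the diagram; the diagram belongs to the drawing event.
(b) Not entailed — 'quickly' adds information not in the original event.
(c) Entailed — 'Elif drained the bucket' is causative; it entails the inchoative 'the bucket drained'.
(d) Not entailed — Priya found the crate, not the bucket; the bucket belongs to the draining event.

(c)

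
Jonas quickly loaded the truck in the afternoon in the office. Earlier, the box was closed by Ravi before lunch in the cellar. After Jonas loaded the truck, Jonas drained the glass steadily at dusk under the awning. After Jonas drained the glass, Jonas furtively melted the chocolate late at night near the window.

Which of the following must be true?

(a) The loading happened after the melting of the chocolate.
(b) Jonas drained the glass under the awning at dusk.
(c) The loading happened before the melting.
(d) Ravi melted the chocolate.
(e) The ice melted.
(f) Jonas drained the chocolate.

(a) Not entailed — the narrative places the loading before the melting, not after.
(b) Entailed — every conjunct here is already in the original draining event.
(c) Entailed — the narrative places the loading before the melting.
(d) Not entailed — the passage has Jonas melting the chocolate, not Ravi.
(e) Not entailed — the chocolate is what melted, not the ice.
(f) Not entailed — Jonas drained the glass, not the chocolate; the chocolate belongs to the melting event.

(b), (c)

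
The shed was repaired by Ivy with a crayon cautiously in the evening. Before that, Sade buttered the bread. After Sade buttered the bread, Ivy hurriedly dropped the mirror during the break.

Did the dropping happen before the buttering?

no

The narrative orders the buttering before the dropping.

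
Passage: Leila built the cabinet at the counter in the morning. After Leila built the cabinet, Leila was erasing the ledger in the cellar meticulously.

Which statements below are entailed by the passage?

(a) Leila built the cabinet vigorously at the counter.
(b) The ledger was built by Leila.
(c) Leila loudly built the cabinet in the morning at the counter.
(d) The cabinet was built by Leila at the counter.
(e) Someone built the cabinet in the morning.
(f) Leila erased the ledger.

(a) Not entailed — 'vigorously' adds information not in the original event.
(b) Not entailed — Leila built the cabinet, not the ledger; the ledger belongs to the erasing event.
(c) Not entailed — 'loudly' adds information not in the original event.
(d) Entailed — the original entails any weakening of itself; this just drops 'in the morning'.
(e) Entailed — dropping 'at the counter' and generalizing the agent leaves a sub-description the original still satisfies.
(f) Not entailed — 'was erasing' is progressive on an accomplishment; it does not entail the completed 'erased'.

(d), (e)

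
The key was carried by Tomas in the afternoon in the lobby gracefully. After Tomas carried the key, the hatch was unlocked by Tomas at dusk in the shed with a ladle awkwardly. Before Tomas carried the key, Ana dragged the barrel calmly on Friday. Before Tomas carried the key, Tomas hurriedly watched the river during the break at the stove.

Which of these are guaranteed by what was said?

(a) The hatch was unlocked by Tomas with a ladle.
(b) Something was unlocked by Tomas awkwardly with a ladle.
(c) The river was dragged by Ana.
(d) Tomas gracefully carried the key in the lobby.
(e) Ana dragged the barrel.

(a) Entailed — dropping 'at dusk', 'awkwardly', 'in the shed' leaves a sub-description the original still satisfies.
(b) Entailed — this follows by dropping conjuncts from the unlocking event's description.
(c) Not entailed — Ana dragged the barrel, not the river; the river belongs to the watching event.
(d) Entailed — the original entails any weakening of itself; this just drops 'in the afternoon'.
(e) Entailed — this follows by dropping conjuncts from the dragging event's description.

(a), (b), (d), (e)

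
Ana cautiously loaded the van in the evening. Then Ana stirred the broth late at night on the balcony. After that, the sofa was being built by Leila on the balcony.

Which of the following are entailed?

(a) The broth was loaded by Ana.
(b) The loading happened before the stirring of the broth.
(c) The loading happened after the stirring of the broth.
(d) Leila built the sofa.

(a) Not entailed — Ana loaded the van, not the broth; the broth belongs to the stirring event.
(b) Entailed — the narrative places the loading before the stirring.
(c) Not entailed — the narrative places the loading before the stirring, not after.
(d) Not entailed — 'was building' is progressive on an accomplishment; it does not entail the completed 'built'.

(b)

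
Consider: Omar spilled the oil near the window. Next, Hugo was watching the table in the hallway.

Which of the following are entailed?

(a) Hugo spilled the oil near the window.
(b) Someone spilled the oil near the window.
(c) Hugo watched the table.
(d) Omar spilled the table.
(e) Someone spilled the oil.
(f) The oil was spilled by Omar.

(a) Not entailed — the passage has Omar spilling the oil, not Hugo.
(b) Entailed — every conjunct here is already in the original spilling event.
(c) Entailed — 'watch' is an activity; 'was watching' entails that some watching happened, so 'watched' holds.
(d) Not entailed — Omar spilled the oil, not the table; the table belongs to the watching event.
(e) Entailed — dropping 'near the window' and generalizing the agent leaves a sub-description the original still satisfies.
(f) Entailed — every conjunct here is already in the original spilling event.

(b), (c), (e), (f)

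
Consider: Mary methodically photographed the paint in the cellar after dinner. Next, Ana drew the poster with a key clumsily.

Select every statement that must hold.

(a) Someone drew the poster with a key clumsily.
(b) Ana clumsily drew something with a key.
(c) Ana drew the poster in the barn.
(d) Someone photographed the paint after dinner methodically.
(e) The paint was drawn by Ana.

(a), (b), (d)

(a) Entailed — every conjunct here is already in the original drawing event.
(b) Entailed — this follows by dropping conjuncts from the drawing event's description.
(c) Not entailed — 'in the barn' adds information not in the original event.
(d) Entailed — the original entails any weakening of itself; this just drops 'in the cellar' and generalizes the agent.
(e) Not entailed — Ana drew the poster, not the paint; the paint belongs to the photographing event.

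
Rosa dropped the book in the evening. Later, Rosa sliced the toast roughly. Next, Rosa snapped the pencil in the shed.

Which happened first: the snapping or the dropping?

The connectives place the dropping before the snapping.

the dropping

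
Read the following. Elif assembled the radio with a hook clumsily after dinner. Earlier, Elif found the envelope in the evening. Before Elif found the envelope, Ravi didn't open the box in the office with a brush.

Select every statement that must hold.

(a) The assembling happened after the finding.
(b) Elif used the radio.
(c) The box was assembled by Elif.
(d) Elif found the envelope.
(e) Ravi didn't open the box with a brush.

(a), (d)

(a) Entailed — the narrative places the finding before the assembling.
(b) Not entailed — the radio is the patient, not an instrument — Elif used a hook.
(c) Not entailed — Elif assembled the radio, not the box; the box belongs to the opening event.
(d) Entailed — the original entails any weakening of itself; this just drops 'in the evening'.
(e) Not entailed — dropping 'in the office' under negation is not valid — the original leaves open that Ravi opened the box some other way.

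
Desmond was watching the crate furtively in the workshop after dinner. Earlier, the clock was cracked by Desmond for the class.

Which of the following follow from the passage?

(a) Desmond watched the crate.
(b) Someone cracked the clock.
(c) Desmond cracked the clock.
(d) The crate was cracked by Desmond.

(a) Entailed — 'watch' is an activity; 'was watching' entails that some watching happened, so 'watched' holds.
(b) Entailed — dropping 'for the class' and generalizing the agent leaves a sub-description the original still satisfies.
(c) Entailed — every conjunct here is already in the original cracking event.
(d) Not entailed — Desmond cracked the clock, not the crate; the crate belongs to the watching event.

(a), (b), (c)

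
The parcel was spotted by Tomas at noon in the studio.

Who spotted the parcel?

Tomas

'Tomas' marks the agent of the spotting event.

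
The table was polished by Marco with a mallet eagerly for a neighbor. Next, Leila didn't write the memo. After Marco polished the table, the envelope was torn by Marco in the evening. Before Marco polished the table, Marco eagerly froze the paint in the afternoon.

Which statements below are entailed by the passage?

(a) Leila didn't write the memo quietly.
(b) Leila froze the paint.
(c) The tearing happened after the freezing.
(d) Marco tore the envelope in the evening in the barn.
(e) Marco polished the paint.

(a) Entailed — under negation, adding a further restriction is entailed: if no such writing event occurred, none occurred quietly either.
(b) Not entailed — the passage has Marco freezing the paint, not Leila.
(c) Entailed — the narrative places the freezing before the tearing.
(d) Not entailed — 'in the barn' adds information not in the original event.
(e) Not entailed — Marco polished the table, not the paint; the paint belongs to the freezing event.

(a), (c)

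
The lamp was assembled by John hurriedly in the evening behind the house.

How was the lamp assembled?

'hurriedly' marks the manner of the assembling event.

hurriedly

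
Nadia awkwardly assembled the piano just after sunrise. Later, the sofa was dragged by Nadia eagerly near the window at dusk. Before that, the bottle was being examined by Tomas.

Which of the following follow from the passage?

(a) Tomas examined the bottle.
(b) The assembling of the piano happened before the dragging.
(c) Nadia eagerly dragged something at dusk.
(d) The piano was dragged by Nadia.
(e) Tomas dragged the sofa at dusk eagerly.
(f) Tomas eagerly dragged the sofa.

(a), (b), (c)

(a) Entailed — 'examine' is an activity; 'was examining' entails that some examining happened, so 'examined' holds.
(b) Entailed — the narrative places the assembling before the dragging.
(c) Entailed — dropping 'near the window' and generalizing the patient leaves a sub-description the original still satisfies.
(d) Not entailed — Nadia dragged the sofa, not the piano; the piano belongs to the assembling event.
(e) Not entailed — the passage has Nadia dragging the sofa, not Tomas.
(f) Not entailed — the passage has Nadia dragging the sofa, not Tomas.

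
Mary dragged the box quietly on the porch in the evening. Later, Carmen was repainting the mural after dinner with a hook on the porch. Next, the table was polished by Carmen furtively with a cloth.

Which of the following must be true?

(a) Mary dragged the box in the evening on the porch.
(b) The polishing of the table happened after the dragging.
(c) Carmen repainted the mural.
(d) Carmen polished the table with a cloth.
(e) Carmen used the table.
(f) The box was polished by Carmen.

(a) Entailed — this follows by dropping conjuncts from the dragging event's description.
(b) Entailed — the narrative places the dragging before the polishing.
(c) Not entailed — 'was repainting' is progressive on an accomplishment; it does not entail the completed 'repainted'.
(d) Entailed — dropping 'furtively' leaves a sub-description the original still satisfies.
(e) Not entailed — the table is the patient, not an instrument — Carmen used a cloth.
(f) Not entailed — Carmen polished the table, not the box; the box belongs to the dragging event.

(a), (b), (d)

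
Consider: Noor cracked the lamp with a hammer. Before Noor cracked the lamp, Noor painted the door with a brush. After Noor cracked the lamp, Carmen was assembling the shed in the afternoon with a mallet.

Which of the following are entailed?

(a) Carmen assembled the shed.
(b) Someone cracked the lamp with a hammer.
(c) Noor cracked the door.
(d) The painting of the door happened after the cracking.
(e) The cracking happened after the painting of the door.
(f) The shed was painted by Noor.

(b), (e)

(a) Not entailed — 'was assembling' is progressive on an accomplishment; it does not entail the completed 'assembled'.
(b) Entailed — generalizing the agent leaves a sub-description the original still satisfies.
(c) Not entailed — Noor cracked the lamp, not the door; the door belongs to the painting event.
(d) Not entailed — the narrative places the painting before the cracking, not after.
(e) Entailed — the narrative places the painting before the cracking.
(f) Not entailed — Noor painted the door, not the shed; the shed belongs to the assembling event.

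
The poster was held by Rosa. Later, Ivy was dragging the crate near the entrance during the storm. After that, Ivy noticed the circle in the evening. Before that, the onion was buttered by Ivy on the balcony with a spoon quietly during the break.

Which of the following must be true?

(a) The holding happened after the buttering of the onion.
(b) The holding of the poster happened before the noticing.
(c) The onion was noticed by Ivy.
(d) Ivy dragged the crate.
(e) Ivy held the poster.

(b), (d)

(a) Not entailed — the narrative doesn't order the buttering relative to the holding.
(b) Entailed — the narrative places the holding before the noticing.
(c) Not entailed — Ivy noticed the circle, not the onion; the onion belongs to the buttering event.
(d) Entailed — 'drag' is an activity; 'was dragging' entails that some dragging happened, so 'dragged' holds.
(e) Not entailed — the passage has Rosa holding the poster, not Ivy.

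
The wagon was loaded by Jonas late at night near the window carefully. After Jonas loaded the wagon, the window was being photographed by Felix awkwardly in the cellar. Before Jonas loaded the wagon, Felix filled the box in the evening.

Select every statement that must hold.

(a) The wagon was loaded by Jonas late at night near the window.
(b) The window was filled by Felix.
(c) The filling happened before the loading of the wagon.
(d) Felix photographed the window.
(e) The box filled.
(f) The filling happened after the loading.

(a), (c), (e)

(a) Entailed — every conjunct here is already in the original loading event.
(b) Not entailed — Felix filled the box, not the window; the window belongs to the photographing event.
(c) Entailed — the narrative places the filling before the loading.
(d) Not entailed — 'was photographing' is progressive on an accomplishment; it does not entail the completed 'photographed'.
(e) Entailed — 'Felix filled the box' is causative; it entails the inchoative 'the box filled'.
(f) Not entailed — the narrative places the filling before the loading, not after.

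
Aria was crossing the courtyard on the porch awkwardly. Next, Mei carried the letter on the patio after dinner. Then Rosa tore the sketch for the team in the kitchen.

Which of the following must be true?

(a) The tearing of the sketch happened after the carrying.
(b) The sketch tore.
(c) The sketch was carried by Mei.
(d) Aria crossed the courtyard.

(a), (b)

(a) Entailed — the narrative places the carrying before the tearing.
(b) Entailed — 'Rosa tore the sketch' is causative; it entails the inchoative 'the sketch tore'.
(c) Not entailed — Mei carried the letter, not the sketch; the sketch belongs to the tearing event.
(d) Not entailed — 'was crossing' is progressive on an accomplishment; it does not entail the completed 'crossed'.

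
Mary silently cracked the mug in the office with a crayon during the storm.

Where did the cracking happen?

in the office

'in the office' marks the location of the cracking event.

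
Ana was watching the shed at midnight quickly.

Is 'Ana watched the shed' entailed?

yes

'watch' is atelic; if Ana was watching the shed, then Ana watched the shed (for some time).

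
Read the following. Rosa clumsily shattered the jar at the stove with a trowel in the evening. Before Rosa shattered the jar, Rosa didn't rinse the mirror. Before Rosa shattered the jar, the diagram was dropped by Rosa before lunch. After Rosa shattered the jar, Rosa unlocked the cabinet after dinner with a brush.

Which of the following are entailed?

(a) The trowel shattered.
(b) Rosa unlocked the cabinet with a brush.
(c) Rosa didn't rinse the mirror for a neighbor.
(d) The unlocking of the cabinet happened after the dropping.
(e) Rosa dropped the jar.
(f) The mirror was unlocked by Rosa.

(a) Not entailed — the jar is what shattered, not the trowel.
(b) Entailed — dropping 'after dinner' leaves a sub-description the original still satisfies.
(c) Entailed — under negation, adding a further restriction is entailed: if no such rinsing event occurred, none occurred for a neighbor either.
(d) Entailed — the narrative places the dropping before the unlocking.
(e) Not entailed — Rosa dropped the diagram, not the jar; the jar belongs to the shattering event.
(f) Not entailed — Rosa unlocked the cabinet, not the mirror; the mirror belongs to the rinsing event.

(b), (c), (d)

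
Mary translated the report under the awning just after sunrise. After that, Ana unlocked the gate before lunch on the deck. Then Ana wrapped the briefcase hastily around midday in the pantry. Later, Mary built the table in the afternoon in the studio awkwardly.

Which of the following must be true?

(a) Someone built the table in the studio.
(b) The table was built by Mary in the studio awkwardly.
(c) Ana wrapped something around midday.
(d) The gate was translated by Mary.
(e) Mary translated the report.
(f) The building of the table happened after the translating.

(a) Entailed — the original entails any weakening of itself; this just drops 'in the afternoon', 'awkwardly' and generalizes the agent.
(b) Entailed — the original entails any weakening of itself; this just drops 'in the afternoon'.
(c) Entailed — dropping 'hastily', 'in the pantry' and generalizing the patient leaves a sub-description the original still satisfies.
(d) Not entailed — Mary translated the report, not the gate; the gate belongs to the unlocking event.
(e) Entailed — the original entails any weakening of itself; this just drops 'just after sunrise', 'under the awning'.
(f) Entailed — the narrative places the translating before the building.

(a), (b), (c), (e), (f)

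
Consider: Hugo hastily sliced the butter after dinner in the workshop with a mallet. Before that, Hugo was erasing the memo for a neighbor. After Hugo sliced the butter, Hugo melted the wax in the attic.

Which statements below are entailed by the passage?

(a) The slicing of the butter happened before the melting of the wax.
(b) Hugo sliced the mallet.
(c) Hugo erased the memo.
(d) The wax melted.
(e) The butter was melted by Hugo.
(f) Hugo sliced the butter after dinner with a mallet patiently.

(a), (d)

(a) Entailed — the narrative places the slicing before the melting.
(b) Not entailed — the mallet is the instrument, not what was sliced.
(c) Not entailed — 'was erasing' is progressive on an accomplishment; it does not entail the completed 'erased'.
(d) Entailed — 'Hugo melted the wax' is causative; it entails the inchoative 'the wax melted'.
(e) Not entailed — Hugo melted the wax, not the butter; the butter belongs to the slicing event.
(f) Not entailed — 'patiently' adds a manner not in (and inconsistent with) the original.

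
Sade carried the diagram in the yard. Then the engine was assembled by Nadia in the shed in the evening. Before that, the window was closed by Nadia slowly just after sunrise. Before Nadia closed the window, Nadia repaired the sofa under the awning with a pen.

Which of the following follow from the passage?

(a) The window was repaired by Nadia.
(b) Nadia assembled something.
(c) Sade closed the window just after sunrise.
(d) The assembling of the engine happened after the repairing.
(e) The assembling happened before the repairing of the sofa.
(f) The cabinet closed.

(a) Not entailed — Nadia repaired the sofa, not the window; the window belongs to the closing event.
(b) Entailed — every conjunct here is already in the original assembling event.
(c) Not entailed — the passage has Nadia closing the window, not Sade.
(d) Entailed — the narrative places the repairing before the assembling.
(e) Not entailed — the narrative places the repairing before the assembling, not after.
(f) Not entailed — the window is what closed, not the cabinet.

(b), (d)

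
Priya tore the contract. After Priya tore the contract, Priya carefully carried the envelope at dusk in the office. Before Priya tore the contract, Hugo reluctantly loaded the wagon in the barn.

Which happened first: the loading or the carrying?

the loading

The connectives place the loading before the carrying.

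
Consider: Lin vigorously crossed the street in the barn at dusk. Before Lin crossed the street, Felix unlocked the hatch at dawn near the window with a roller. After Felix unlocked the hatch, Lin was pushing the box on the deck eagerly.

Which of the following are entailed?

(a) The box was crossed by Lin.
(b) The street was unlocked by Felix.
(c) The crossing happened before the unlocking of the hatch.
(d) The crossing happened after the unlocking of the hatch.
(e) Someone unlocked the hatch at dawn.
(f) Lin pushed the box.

(d), (e), (f)

(a) Not entailed — Lin crossed the street, not the box; the box belongs to the pushing event.
(b) Not entailed — Felix unlocked the hatch, not the street; the street belongs to the crossing event.
(c) Not entailed — the narrative places the unlocking before the crossing, not after.
(d) Entailed — the narrative places the unlocking before the crossing.
(e) Entailed — dropping 'near the window', 'with a roller' and generalizing the agent leaves a sub-description the original still satisfies.
(f) Entailed — 'push' is an activity; 'was pushing' entails that some pushing happened, so 'pushed' holds.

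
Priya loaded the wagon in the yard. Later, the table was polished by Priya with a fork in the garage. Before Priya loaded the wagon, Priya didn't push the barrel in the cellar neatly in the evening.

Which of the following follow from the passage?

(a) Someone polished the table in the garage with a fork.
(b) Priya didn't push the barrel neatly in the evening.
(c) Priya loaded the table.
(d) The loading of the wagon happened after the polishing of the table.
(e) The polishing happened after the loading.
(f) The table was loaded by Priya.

(a) Entailed — this follows by dropping conjuncts from the polishing event's description.
(b) Not entailed — dropping 'in the cellar' under negation is not valid — the original leaves open that Priya pushed the barrel some other way.
(c) Not entailed — Priya loaded the wagon, not the table; the table belongs to the polishing event.
(d) Not entailed — the narrative places the loading before the polishing, not after.
(e) Entailed — the narrative places the loading before the polishing.
(f) Not entailed — Priya loaded the wagon, not the table; the table belongs to the polishing event.

(a), (e)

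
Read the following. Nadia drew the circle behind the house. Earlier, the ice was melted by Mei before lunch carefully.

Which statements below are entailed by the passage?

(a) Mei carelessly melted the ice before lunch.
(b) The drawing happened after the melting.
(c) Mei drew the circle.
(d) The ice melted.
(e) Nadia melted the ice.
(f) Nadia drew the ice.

(a) Not entailed — 'carelessly' adds a manner not in (and inconsistent with) the original.
(b) Entailed — the narrative places the melting before the drawing.
(c) Not entailed — the passage has Nadia drawing the circle, not Mei.
(d) Entailed — 'Mei melted the ice' is causative; it entails the inchoative 'the ice melted'.
(e) Not entailed — the passage has Mei melting the ice, not Nadia.
(f) Not entailed — Nadia drew the circle, not the ice; the ice belongs to the melting event.

(b), (d)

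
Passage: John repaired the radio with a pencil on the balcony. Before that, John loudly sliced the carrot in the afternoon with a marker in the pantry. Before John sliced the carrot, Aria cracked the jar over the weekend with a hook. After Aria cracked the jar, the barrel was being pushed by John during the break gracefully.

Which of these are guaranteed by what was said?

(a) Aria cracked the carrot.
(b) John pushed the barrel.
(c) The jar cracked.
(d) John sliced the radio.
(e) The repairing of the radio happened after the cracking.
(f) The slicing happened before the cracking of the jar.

(b), (c), (e)

(a) Not entailed — Aria cracked the jar, not the carrot; the carrot belongs to the slicing event.
(b) Entailed — 'push' is an activity; 'was pushing' entails that some pushing happened, so 'pushed' holds.
(c) Entailed — 'Aria cracked the jar' is causative; it entails the inchoative 'the jar cracked'.
(d) Not entailed — John sliced the carrot, not the radio; the radio belongs to the repairing event.
(e) Entailed — the narrative places the cracking before the repairing.
(f) Not entailed — the narrative places the cracking before the slicing, not after.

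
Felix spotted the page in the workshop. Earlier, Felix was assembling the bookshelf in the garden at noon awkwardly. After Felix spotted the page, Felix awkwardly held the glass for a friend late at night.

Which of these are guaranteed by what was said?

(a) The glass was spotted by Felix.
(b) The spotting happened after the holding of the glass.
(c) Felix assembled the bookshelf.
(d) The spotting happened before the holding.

(d)

(a) Not entailed — Felix spotted the page, not the glass; the glass belongs to the holding event.
(b) Not entailed — the narrative places the spotting before the holding, not after.
(c) Not entailed — 'was assembling' is progressive on an accomplishment; it does not entail the completed 'assembled'.
(d) Entailed — the narrative places the spotting before the holding.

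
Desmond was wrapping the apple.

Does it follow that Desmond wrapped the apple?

no

'was wrapping' is progressive; for an accomplishment like 'wrap the apple', it doesn't entail completion.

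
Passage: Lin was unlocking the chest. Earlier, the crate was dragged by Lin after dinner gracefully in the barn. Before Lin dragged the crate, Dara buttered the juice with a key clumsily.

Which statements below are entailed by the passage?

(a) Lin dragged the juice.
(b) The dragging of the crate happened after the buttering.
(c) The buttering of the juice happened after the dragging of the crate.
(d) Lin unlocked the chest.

(a) Not entailed — Lin dragged the crate, not the juice; the juice belongs to the buttering event.
(b) Entailed — the narrative places the buttering before the dragging.
(c) Not entailed — the narrative places the buttering before the dragging, not after.
(d) Not entailed — 'was unlocking' is progressive on an accomplishment; it does not entail the completed 'unlocked'.

(b)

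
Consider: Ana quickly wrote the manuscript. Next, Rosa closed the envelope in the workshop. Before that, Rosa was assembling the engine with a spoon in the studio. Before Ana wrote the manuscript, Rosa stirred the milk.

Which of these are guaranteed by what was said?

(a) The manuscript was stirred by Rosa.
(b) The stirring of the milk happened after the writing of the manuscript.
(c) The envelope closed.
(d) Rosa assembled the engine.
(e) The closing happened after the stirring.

(c), (e)

(a) Not entailed — Rosa stirred the milk, not the manuscript; the manuscript belongs to the writing event.
(b) Not entailed — the narrative places the stirring before the writing, not after.
(c) Entailed — 'Rosa closed the envelope' is causative; it entails the inchoative 'the envelope closed'.
(d) Not entailed — 'was assembling' is progressive on an accomplishment; it does not entail the completed 'assembled'.
(e) Entailed — the narrative places the stirring before the closing.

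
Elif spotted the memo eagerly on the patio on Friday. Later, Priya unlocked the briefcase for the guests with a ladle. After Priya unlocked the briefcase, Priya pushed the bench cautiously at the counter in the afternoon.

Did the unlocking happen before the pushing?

The narrative orders the unlocking before the pushing.

yes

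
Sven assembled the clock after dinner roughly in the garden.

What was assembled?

'the clock' marks the patient of the assembling event.

the clock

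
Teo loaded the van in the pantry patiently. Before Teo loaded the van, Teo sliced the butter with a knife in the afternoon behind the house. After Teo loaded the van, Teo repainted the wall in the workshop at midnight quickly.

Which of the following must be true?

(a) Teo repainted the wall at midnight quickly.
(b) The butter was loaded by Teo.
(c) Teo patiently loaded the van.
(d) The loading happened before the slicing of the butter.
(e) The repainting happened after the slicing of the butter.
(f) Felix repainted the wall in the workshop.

(a), (c), (e)

(a) Entailed — the original entails any weakening of itself; this just drops 'in the workshop'.
(b) Not entailed — Teo loaded the van, not the butter; the butter belongs to the slicing event.
(c) Entailed — the original entails any weakening of itself; this just drops 'in the pantry'.
(d) Not entailed — the narrative places the slicing before the loading, not after.
(e) Entailed — the narrative places the slicing before the repainting.
(f) Not entailed — the passage has Teo repainting the wall, not Felix.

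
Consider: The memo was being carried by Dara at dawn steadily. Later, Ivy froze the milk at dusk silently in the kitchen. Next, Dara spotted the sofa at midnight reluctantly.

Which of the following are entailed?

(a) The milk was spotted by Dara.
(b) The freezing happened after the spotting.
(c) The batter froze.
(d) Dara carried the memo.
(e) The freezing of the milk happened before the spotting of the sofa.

(a) Not entailed — Dara spotted the sofa, not the milk; the milk belongs to the freezing event.
(b) Not entailed — the narrative places the freezing before the spotting, not after.
(c) Not entailed — the milk is what froze, not the batter.
(d) Entailed — 'carry' is an activity; 'was carrying' entails that some carrying happened, so 'carried' holds.
(e) Entailed — the narrative places the freezing before the spotting.

(d), (e)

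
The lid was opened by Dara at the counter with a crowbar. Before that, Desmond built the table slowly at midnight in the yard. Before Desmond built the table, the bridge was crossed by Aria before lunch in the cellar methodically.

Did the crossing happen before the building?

yes

The narrative orders the crossing before the building.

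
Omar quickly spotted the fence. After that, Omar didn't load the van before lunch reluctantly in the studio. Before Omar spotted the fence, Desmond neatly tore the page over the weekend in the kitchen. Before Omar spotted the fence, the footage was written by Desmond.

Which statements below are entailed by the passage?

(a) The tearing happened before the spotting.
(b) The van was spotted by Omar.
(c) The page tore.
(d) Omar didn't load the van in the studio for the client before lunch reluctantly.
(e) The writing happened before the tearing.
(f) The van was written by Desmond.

(a), (c), (d)

(a) Entailed — the narrative places the tearing before the spotting.
(b) Not entailed — Omar spotted the fence, not the van; the van belongs to the loading event.
(c) Entailed — 'Desmond tore the page' is causative; it entails the inchoative 'the page tore'.
(d) Entailed — under negation, adding a further restriction is entailed: if no such loading event occurred, none occurred for the client either.
(e) Not entailed — the narrative doesn't order the writing relative to the tearing.
(f) Not entailed — Desmond wrote the footage, not the van; the van belongs to the loading event.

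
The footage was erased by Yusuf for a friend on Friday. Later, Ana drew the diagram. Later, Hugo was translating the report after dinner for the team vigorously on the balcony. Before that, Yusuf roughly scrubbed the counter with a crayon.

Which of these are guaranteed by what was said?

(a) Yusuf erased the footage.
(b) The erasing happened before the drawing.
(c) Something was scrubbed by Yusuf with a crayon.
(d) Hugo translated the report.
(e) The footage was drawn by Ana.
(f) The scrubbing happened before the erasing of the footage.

(a) Entailed — the original entails any weakening of itself; this just drops 'for a friend', 'on Friday'.
(b) Entailed — the narrative places the erasing before the drawing.
(c) Entailed — this follows by dropping conjuncts from the scrubbing event's description.
(d) Not entailed — 'was translating' is progressive on an accomplishment; it does not entail the completed 'translated'.
(e) Not entailed — Ana drew the diagram, not the footage; the footage belongs to the erasing event.
(f) Not entailed — the narrative doesn't order the scrubbing relative to the erasing.

(a), (b), (c)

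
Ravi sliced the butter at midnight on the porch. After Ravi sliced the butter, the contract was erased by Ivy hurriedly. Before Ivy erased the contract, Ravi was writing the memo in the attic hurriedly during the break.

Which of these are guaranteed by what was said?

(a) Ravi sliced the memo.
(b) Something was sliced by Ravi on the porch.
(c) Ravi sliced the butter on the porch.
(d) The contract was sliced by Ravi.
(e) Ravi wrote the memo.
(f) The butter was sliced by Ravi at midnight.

(b), (c), (f)

(a) Not entailed — Ravi sliced the butter, not the memo; the memo belongs to the writing event.
(b) Entailed — dropping 'at midnight' and generalizing the patient leaves a sub-description the original still satisfies.
(c) Entailed — every conjunct here is already in the original slicing event.
(d) Not entailed — Ravi sliced the butter, not the contract; the contract belongs to the erasing event.
(e) Not entailed — 'was writing' is progressive on an accomplishment; it does not entail the completed 'wrote'.
(f) Entailed — this follows by dropping conjuncts from the slicing event's description.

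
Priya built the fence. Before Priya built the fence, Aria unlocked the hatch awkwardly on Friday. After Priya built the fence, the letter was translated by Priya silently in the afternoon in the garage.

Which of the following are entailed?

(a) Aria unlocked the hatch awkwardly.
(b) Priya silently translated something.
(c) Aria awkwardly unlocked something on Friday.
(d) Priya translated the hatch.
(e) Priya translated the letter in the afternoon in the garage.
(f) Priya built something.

(a), (b), (c), (e), (f)

(a) Entailed — this follows by dropping conjuncts from the unlocking event's description.
(b) Entailed — the original entails any weakening of itself; this just drops 'in the afternoon', 'in the garage' and generalizes the patient.
(c) Entailed — generalizing the patient leaves a sub-description the original still satisfies.
(d) Not entailed — Priya translated the letter, not the hatch; the hatch belongs to the unlocking event.
(e) Entailed — every conjunct here is already in the original translating event.
(f) Entailed — generalizing the patient leaves a sub-description the original still satisfies.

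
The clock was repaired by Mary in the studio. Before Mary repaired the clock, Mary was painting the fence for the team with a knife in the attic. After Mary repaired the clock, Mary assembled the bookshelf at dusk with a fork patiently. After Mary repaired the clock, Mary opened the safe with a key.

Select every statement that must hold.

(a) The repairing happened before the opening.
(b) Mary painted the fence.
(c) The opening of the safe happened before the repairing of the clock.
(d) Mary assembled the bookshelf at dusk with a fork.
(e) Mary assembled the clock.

(a) Entailed — the narrative places the repairing before the opening.
(b) Not entailed — 'was painting' is progressive on an accomplishment; it does not entail the completed 'painted'.
(c) Not entailed — the narrative places the repairing before the opening, not after.
(d) Entailed — the original entails any weakening of itself; this just drops 'patiently'.
(e) Not entailed — Mary assembled the bookshelf, not the clock; the clock belongs to the repairing event.

(a), (d)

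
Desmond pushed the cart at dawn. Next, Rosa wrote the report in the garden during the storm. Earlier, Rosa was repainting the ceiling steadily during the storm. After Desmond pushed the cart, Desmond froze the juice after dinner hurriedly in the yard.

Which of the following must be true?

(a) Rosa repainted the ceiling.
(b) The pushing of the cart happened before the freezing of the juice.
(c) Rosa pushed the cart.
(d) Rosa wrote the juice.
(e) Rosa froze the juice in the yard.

(a) Not entailed — 'was repainting' is progressive on an accomplishment; it does not entail the completed 'repainted'.
(b) Entailed — the narrative places the pushing before the freezing.
(c) Not entailed — the passage has Desmond pushing the cart, not Rosa.
(d) Not entailed — Rosa wrote the report, not the juice; the juice belongs to the freezing event.
(e) Not entailed — the passage has Desmond freezing the juice, not Rosa.

(b)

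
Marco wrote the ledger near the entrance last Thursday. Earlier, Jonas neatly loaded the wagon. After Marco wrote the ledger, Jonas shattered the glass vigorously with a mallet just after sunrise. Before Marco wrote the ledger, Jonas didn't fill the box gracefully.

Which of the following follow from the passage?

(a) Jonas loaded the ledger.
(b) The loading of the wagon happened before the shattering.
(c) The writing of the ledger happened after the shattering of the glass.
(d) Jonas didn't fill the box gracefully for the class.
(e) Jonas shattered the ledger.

(b), (d)

(a) Not entailed — Jonas loaded the wagon, not the ledger; the ledger belongs to the writing event.
(b) Entailed — the narrative places the loading before the shattering.
(c) Not entailed — the narrative places the writing before the shattering, not after.
(d) Entailed — under negation, adding a further restriction is entailed: if no such filling event occurred, none occurred for the class either.
(e) Not entailed — Jonas shattered the glass, not the ledger; the ledger belongs to the writing event.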